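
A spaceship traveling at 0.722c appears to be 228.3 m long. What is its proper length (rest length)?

Contracted length L = 228.3 m
γ = 1/√(1 - 0.722²) = 1.4453
L₀ = γL = 1.4453 × 228.3 = 330.0 m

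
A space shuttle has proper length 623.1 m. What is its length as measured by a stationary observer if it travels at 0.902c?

Proper length L₀ = 623.1 m
γ = 1/√(1 - 0.902²) = 2.316
L = L₀/γ = 623.1/2.316 = 269.0 m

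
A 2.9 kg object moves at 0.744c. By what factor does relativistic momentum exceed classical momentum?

p_rel = γmv, p_class = mv
Ratio = γ = 1/√(1 - 0.744²) = 1.497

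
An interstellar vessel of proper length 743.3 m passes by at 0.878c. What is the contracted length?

Proper length L₀ = 743.3 m
γ = 1/√(1 - 0.878²) = 2.089
L = L₀/γ = 743.3/2.089 = 355.8 m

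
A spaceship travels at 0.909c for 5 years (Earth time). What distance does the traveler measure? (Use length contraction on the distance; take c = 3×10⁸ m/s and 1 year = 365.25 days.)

Earth distance: d = v × t = 0.909c × 5 yr = 4.3029×10¹⁶ m
γ = 2.3993
d' = d/γ = 4.3029×10¹⁶/2.3993 = 1.793×10¹⁶ m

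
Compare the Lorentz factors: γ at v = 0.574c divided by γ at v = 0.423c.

γ₁ = 1/√(1 - 0.574²) = 1.2212
γ₂ = 1/√(1 - 0.423²) = 1.1036
γ₁/γ₂ = 1.2212/1.1036 = 1.107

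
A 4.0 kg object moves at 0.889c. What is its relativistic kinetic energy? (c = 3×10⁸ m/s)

γ = 1/√(1 - 0.889²) = 2.184
γ - 1 = 1.184
KE = (γ-1)mc² = 1.184 × 4.0 × (3×10⁸)² = 4.262×10¹⁷ J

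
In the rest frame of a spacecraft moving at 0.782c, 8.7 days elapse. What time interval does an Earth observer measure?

Proper time Δt₀ = 8.7 days
γ = 1/√(1 - 0.782²) = 1.6044
Δt = γΔt₀ = 1.6044 × 8.7 = 13.96 days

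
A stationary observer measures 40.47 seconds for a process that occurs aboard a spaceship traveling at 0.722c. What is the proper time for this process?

Dilated time Δt = 40.47 seconds
γ = 1/√(1 - 0.722²) = 1.4453
Δt₀ = Δt/γ = 40.47/1.4453 = 28.00 seconds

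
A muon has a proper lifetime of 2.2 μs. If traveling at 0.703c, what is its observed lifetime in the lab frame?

Proper lifetime τ₀ = 2.2 μs
γ = 1/√(1 - 0.703²) = 1.406
τ = γτ₀ = 1.406 × 2.2 μs = 3.093 μs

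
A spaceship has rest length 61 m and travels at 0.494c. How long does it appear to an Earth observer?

Proper length L₀ = 61 m
γ = 1/√(1 - 0.494²) = 1.150
L = L₀/γ = 61/1.150 = 53.04 m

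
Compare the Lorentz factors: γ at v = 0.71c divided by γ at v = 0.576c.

γ₁ = 1/√(1 - 0.71²) = 1.420
γ₂ = 1/√(1 - 0.576²) = 1.223
γ₁/γ₂ = 1.420/1.223 = 1.161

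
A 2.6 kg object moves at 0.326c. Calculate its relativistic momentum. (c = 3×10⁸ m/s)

γ = 1/√(1 - 0.326²) = 1.058
v = 0.326 × 3×10⁸ = 9.780×10⁷ m/s
p = γmv = 1.058 × 2.6 × 9.780×10⁷ = 2.690×10⁸ kg·m/s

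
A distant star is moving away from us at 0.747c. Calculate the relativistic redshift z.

β = 0.747
(1+β)/(1-β) = 1.747/0.253 = 6.905
√(6.905) = 2.628
z = 2.628 - 1 = 1.628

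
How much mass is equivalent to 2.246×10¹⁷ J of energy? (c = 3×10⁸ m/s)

From E = mc², we get m = E/c²
c² = (3×10⁸)² = 9×10¹⁶ m²/s²
m = 2.246×10¹⁷ / 9×10¹⁶ = 2.496 kg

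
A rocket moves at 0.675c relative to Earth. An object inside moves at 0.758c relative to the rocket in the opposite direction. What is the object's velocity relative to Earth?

Object's velocity in rocket frame is u' = -0.758c
u = (u' + v)/(1 + u'v/c²) = (v - 0.758)/(1 - 0.758·v/c²)
Numerator: 0.675 - 0.758 = -0.083
Denominator: 1 - 0.51165 = 0.48835
u = -0.083/0.48835 = -0.1700c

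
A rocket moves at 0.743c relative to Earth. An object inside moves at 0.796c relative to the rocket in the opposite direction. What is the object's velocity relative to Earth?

Object's velocity in rocket frame is u' = -0.796c
u = (u' + v)/(1 + u'v/c²) = (v - 0.796)/(1 - 0.796·v/c²)
Numerator: 0.743 - 0.796 = -0.053
Denominator: 1 - 0.591428 = 0.408572
u = -0.053/0.408572 = -0.1297c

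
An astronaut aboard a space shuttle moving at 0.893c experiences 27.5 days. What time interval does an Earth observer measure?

Proper time Δt₀ = 27.5 days
γ = 1/√(1 - 0.893²) = 2.2219
Δt = γΔt₀ = 2.2219 × 27.5 = 61.10 days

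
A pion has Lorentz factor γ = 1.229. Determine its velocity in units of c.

From γ = 1/√(1 - v²/c²):
1/γ² = 1/1.229² = 0.6621
v²/c² = 1 - 0.6621 = 0.3379
v/c = √(0.3379) = 0.5813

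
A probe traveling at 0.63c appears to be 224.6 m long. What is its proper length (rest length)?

Contracted length L = 224.6 m
γ = 1/√(1 - 0.63²) = 1.2877
L₀ = γL = 1.2877 × 224.6 = 289.2 m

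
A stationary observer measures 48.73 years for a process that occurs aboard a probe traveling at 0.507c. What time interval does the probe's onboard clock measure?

Dilated time Δt = 48.73 years
γ = 1/√(1 - 0.507²) = 1.1602
Δt₀ = Δt/γ = 48.73/1.1602 = 42.00 years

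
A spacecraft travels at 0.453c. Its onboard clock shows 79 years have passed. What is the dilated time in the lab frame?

Proper time Δt₀ = 79 years
γ = 1/√(1 - 0.453²) = 1.1217
Δt = γΔt₀ = 1.1217 × 79 = 88.61 years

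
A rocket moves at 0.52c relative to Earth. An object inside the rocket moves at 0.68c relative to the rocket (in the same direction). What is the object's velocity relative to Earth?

u = (u' + v)/(1 + u'v/c²)
Numerator: 0.68 + 0.52 = 1.2
Denominator: 1 + 0.3536 = 1.3536
u = 1.2/1.3536 = 0.8865c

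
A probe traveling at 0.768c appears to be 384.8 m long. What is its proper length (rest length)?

Contracted length L = 384.8 m
γ = 1/√(1 - 0.768²) = 1.5614
L₀ = γL = 1.5614 × 384.8 = 600.8 m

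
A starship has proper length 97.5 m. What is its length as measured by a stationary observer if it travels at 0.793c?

Proper length L₀ = 97.5 m
γ = 1/√(1 - 0.793²) = 1.6414
L = L₀/γ = 97.5/1.6414 = 59.40 m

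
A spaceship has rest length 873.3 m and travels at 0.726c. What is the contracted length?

Proper length L₀ = 873.3 m
γ = 1/√(1 - 0.726²) = 1.454
L = L₀/γ = 873.3/1.454 = 600.6 m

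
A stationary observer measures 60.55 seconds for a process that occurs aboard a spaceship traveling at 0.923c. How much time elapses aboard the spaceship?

Dilated time Δt = 60.55 seconds
γ = 1/√(1 - 0.923²) = 2.599
Δt₀ = Δt/γ = 60.55/2.599 = 23.30 seconds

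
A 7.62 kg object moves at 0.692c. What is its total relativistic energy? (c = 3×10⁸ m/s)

γ = 1/√(1 - 0.692²) = 1.3852
mc² = 7.62 × (3×10⁸)² = 6.858×10¹⁷ J
E = γmc² = 1.3852 × 6.858×10¹⁷ = 9.500×10¹⁷ J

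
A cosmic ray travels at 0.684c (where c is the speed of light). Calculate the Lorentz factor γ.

v/c = 0.684, so (v/c)² = 0.467856
1 - (v/c)² = 0.532144
γ = 1/√(0.532144) = 1.371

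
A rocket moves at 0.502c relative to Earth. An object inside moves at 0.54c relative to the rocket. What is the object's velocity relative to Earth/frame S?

u = (u' + v)/(1 + u'v/c²)
Numerator: 0.54 + 0.502 = 1.042
Denominator: 1 + 0.27108 = 1.27108
u = 1.042/1.27108 = 0.8198c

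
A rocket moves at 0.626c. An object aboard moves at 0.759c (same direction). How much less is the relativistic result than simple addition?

Classical: u' + v = 0.759 + 0.626 = 1.385c
Relativistic: u = (0.759 + 0.626)/(1 + 0.475134) = 1.385/1.475134 = 0.9389c
Difference: 1.385 - 0.9389 = 0.4461c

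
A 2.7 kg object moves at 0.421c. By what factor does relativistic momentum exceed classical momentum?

p_rel = γmv, p_class = mv
Ratio = γ = 1/√(1 - 0.421²) = 1.102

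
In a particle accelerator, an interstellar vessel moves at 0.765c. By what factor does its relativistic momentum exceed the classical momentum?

p_rel = γmv, p_class = mv
Ratio = γ = 1/√(1 - 0.765²)
= 1/√(0.414775) = 1.553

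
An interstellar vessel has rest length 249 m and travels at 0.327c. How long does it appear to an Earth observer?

Proper length L₀ = 249 m
γ = 1/√(1 - 0.327²) = 1.058
L = L₀/γ = 249/1.058 = 235.3 m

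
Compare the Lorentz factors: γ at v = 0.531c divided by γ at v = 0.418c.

γ₁ = 1/√(1 - 0.531²) = 1.180
γ₂ = 1/√(1 - 0.418²) = 1.101
γ₁/γ₂ = 1.180/1.101 = 1.072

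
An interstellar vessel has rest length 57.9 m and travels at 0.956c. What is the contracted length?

Proper length L₀ = 57.9 m
γ = 1/√(1 - 0.956²) = 3.4087
L = L₀/γ = 57.9/3.4087 = 16.99 m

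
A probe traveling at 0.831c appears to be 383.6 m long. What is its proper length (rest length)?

Contracted length L = 383.6 m
γ = 1/√(1 - 0.831²) = 1.7977
L₀ = γL = 1.7977 × 383.6 = 689.6 m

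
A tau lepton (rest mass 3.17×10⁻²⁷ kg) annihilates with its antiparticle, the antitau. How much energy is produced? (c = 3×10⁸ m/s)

Both particles have the same rest mass, so total mass = 2m
E = 2m·c² = 2 × 3.17×10⁻²⁷ × (3×10⁸)²
= 2 × 3.17×10⁻²⁷ × 9×10¹⁶
= 5.706×10⁻¹⁰ J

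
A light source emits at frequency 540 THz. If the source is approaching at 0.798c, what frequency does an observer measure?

β = v/c = 0.798
(1+β)/(1-β) = 1.798/0.202 = 8.901
Doppler factor = √(8.901) = 2.983
f_obs = 540 × 2.983 = 1611 THz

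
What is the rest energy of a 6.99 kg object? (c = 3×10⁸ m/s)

c² = (3×10⁸)² = 9.000×10¹⁶ m²/s²
E₀ = mc² = 6.99 × 9.000×10¹⁶ = 6.291×10¹⁷ J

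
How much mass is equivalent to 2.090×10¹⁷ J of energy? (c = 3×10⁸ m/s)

From E = mc², we get m = E/c²
c² = (3×10⁸)² = 9×10¹⁶ m²/s²
m = 2.090×10¹⁷ / 9×10¹⁶ = 2.322 kg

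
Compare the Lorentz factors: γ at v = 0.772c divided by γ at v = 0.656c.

γ₁ = 1/√(1 - 0.772²) = 1.573
γ₂ = 1/√(1 - 0.656²) = 1.325
γ₁/γ₂ = 1.573/1.325 = 1.187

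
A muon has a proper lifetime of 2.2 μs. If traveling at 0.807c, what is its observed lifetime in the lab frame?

Proper lifetime τ₀ = 2.2 μs
γ = 1/√(1 - 0.807²) = 1.693
τ = γτ₀ = 1.693 × 2.2 μs = 3.725 μs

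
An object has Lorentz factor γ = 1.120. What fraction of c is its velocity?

From γ = 1/√(1 - v²/c²):
1/γ² = 1/1.120² = 0.7972
v²/c² = 1 - 0.7972 = 0.2028
v/c = √(0.2028) = 0.4503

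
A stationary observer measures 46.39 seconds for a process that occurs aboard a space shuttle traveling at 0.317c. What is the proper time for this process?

Dilated time Δt = 46.39 seconds
γ = 1/√(1 - 0.317²) = 1.0544
Δt₀ = Δt/γ = 46.39/1.0544 = 44.00 seconds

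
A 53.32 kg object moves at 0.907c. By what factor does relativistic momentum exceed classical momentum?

p_rel = γmv, p_class = mv
Ratio = γ = 1/√(1 - 0.907²) = 2.375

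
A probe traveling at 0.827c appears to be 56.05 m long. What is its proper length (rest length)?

Contracted length L = 56.05 m
γ = 1/√(1 - 0.827²) = 1.7787
L₀ = γL = 1.7787 × 56.05 = 99.70 m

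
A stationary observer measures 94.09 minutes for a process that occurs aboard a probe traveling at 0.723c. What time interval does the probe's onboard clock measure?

Dilated time Δt = 94.09 minutes
γ = 1/√(1 - 0.723²) = 1.4475
Δt₀ = Δt/γ = 94.09/1.4475 = 65.00 minutes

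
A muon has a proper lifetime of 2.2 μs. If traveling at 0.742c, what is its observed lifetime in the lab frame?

Proper lifetime τ₀ = 2.2 μs
γ = 1/√(1 - 0.742²) = 1.492
τ = γτ₀ = 1.492 × 2.2 μs = 3.282 μs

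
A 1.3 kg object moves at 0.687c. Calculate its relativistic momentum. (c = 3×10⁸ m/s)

γ = 1/√(1 - 0.687²) = 1.376
v = 0.687 × 3×10⁸ = 2.061×10⁸ m/s
p = γmv = 1.376 × 1.3 × 2.061×10⁸ = 3.687×10⁸ kg·m/s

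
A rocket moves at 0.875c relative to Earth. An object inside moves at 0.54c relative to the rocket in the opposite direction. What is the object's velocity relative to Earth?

Object's velocity in rocket frame is u' = -0.54c
u = (u' + v)/(1 + u'v/c²) = (v - 0.54)/(1 - 0.54·v/c²)
Numerator: 0.875 - 0.54 = 0.335
Denominator: 1 - 0.4725 = 0.5275
u = 0.335/0.5275 = 0.6351c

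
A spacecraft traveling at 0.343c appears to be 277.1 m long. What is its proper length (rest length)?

Contracted length L = 277.1 m
γ = 1/√(1 - 0.343²) = 1.0646
L₀ = γL = 1.0646 × 277.1 = 295.0 m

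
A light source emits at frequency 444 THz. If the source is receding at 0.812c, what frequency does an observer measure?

β = v/c = 0.812
(1-β)/(1+β) = 0.188/1.812 = 0.10375
Doppler factor = √(0.10375) = 0.3221
f_obs = 444 × 0.3221 = 143.0 THz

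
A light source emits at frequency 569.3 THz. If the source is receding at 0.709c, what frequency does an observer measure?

β = v/c = 0.709
(1-β)/(1+β) = 0.291/1.709 = 0.17028
Doppler factor = √(0.17028) = 0.4126
f_obs = 569.3 × 0.4126 = 234.9 THz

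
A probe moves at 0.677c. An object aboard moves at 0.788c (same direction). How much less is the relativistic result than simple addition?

Classical: u' + v = 0.788 + 0.677 = 1.465c
Relativistic: u = (0.788 + 0.677)/(1 + 0.533476) = 1.465/1.533476 = 0.9553c
Difference: 1.465 - 0.9553 = 0.5097c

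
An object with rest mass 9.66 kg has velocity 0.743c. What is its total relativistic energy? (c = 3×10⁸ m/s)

γ = 1/√(1 - 0.743²) = 1.494
mc² = 9.66 × (3×10⁸)² = 8.694×10¹⁷ J
E = γmc² = 1.494 × 8.694×10¹⁷ = 1.299×10¹⁸ J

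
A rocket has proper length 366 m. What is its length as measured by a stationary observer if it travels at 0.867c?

Proper length L₀ = 366 m
γ = 1/√(1 - 0.867²) = 2.007
L = L₀/γ = 366/2.007 = 182.4 m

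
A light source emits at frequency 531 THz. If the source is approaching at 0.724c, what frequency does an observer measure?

β = v/c = 0.724
(1+β)/(1-β) = 1.724/0.276 = 6.246
Doppler factor = √(6.246) = 2.499
f_obs = 531 × 2.499 = 1327 THz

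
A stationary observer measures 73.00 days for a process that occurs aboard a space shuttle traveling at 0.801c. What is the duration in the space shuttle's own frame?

Dilated time Δt = 73.00 days
γ = 1/√(1 - 0.801²) = 1.6704
Δt₀ = Δt/γ = 73.00/1.6704 = 43.70 days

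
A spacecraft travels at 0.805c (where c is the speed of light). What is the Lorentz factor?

v/c = 0.805, so (v/c)² = 0.648025
1 - (v/c)² = 0.351975
γ = 1/√(0.351975) = 1.686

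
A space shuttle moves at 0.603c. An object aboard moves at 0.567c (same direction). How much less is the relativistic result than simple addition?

Classical: u' + v = 0.567 + 0.603 = 1.17c
Relativistic: u = (0.567 + 0.603)/(1 + 0.341901) = 1.17/1.341901 = 0.8719c
Difference: 1.17 - 0.8719 = 0.2981c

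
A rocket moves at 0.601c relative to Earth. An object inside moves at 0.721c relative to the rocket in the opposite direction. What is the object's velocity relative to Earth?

Object's velocity in rocket frame is u' = -0.721c
u = (u' + v)/(1 + u'v/c²) = (v - 0.721)/(1 - 0.721·v/c²)
Numerator: 0.601 - 0.721 = -0.12
Denominator: 1 - 0.433321 = 0.566679
u = -0.12/0.566679 = -0.2118c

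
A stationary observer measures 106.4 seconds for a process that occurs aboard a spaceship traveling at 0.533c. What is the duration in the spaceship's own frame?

Dilated time Δt = 106.4 seconds
γ = 1/√(1 - 0.533²) = 1.18187
Δt₀ = Δt/γ = 106.4/1.18187 = 90.03 seconds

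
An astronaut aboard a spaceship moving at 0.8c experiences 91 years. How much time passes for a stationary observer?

Proper time Δt₀ = 91 years
γ = 1/√(1 - 0.8²) = 1.667
Δt = γΔt₀ = 1.667 × 91 = 151.7 years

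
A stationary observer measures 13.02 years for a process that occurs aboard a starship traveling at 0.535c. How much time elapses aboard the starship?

Dilated time Δt = 13.02 years
γ = 1/√(1 - 0.535²) = 1.184
Δt₀ = Δt/γ = 13.02/1.184 = 11.00 years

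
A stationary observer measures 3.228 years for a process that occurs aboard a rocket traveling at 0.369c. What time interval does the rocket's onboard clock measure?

Dilated time Δt = 3.228 years
γ = 1/√(1 - 0.369²) = 1.076
Δt₀ = Δt/γ = 3.228/1.076 = 3.000 years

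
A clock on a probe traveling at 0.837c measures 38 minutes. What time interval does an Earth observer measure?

Proper time Δt₀ = 38 minutes
γ = 1/√(1 - 0.837²) = 1.82748
Δt = γΔt₀ = 1.82748 × 38 = 69.44 minutes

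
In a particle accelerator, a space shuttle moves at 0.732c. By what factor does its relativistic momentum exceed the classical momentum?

p_rel = γmv, p_class = mv
Ratio = γ = 1/√(1 - 0.732²)
= 1/√(0.464176) = 1.468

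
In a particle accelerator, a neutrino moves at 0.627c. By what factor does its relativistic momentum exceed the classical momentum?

p_rel = γmv, p_class = mv
Ratio = γ = 1/√(1 - 0.627²)
= 1/√(0.606871) = 1.284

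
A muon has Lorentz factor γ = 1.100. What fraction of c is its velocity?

From γ = 1/√(1 - v²/c²):
1/γ² = 1/1.100² = 0.82645
v²/c² = 1 - 0.82645 = 0.17355
v/c = √(0.17355) = 0.4166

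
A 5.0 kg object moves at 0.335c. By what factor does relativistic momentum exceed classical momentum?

p_rel = γmv, p_class = mv
Ratio = γ = 1/√(1 - 0.335²) = 1.061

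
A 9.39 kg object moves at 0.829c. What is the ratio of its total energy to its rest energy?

E = γmc², E₀ = mc²
E/E₀ = γ = 1/√(1 - 0.829²) = 1.788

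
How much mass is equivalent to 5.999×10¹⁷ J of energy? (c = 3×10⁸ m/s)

From E = mc², we get m = E/c²
c² = (3×10⁸)² = 9×10¹⁶ m²/s²
m = 5.999×10¹⁷ / 9×10¹⁶ = 6.666 kg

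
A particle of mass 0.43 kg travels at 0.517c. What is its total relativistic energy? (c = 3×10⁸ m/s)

γ = 1/√(1 - 0.517²) = 1.1682
mc² = 0.43 × (3×10⁸)² = 3.870×10¹⁶ J
E = γmc² = 1.1682 × 3.870×10¹⁶ = 4.521×10¹⁶ J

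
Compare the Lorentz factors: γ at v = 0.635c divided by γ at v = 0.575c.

γ₁ = 1/√(1 - 0.635²) = 1.294
γ₂ = 1/√(1 - 0.575²) = 1.222
γ₁/γ₂ = 1.294/1.222 = 1.059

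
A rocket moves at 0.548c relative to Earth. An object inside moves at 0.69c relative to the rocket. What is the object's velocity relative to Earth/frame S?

u = (u' + v)/(1 + u'v/c²)
Numerator: 0.69 + 0.548 = 1.238
Denominator: 1 + 0.37812 = 1.37812
u = 1.238/1.37812 = 0.8983c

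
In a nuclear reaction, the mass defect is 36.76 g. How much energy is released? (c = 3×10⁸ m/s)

Convert mass defect: Δm = 36.76 g = 0.03676 kg
E = Δm·c² = 0.03676 × (3×10⁸)²
= 0.03676 × 9×10¹⁶ = 3.308×10¹⁵ J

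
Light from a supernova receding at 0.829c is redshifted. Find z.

β = 0.829
(1+β)/(1-β) = 1.829/0.171 = 10.696
√(10.696) = 3.270
z = 3.270 - 1 = 2.270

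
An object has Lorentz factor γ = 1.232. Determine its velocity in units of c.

From γ = 1/√(1 - v²/c²):
1/γ² = 1/1.232² = 0.6588
v²/c² = 1 - 0.6588 = 0.3412
v/c = √(0.3412) = 0.5841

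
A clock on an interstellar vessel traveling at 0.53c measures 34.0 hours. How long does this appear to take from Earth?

Proper time Δt₀ = 34.0 hours
γ = 1/√(1 - 0.53²) = 1.179
Δt = γΔt₀ = 1.179 × 34.0 = 40.09 hours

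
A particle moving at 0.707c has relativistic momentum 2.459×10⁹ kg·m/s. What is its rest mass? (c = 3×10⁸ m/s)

γ = 1/√(1 - 0.707²) = 1.414
v = 0.707 × 3×10⁸ = 2.121×10⁸ m/s
m = p/(γv) = 2.459×10⁹/(1.414 × 2.121×10⁸) = 8.199 kg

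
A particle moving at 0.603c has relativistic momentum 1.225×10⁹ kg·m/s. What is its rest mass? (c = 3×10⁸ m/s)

γ = 1/√(1 - 0.603²) = 1.2535
v = 0.603 × 3×10⁸ = 1.809×10⁸ m/s
m = p/(γv) = 1.225×10⁹/(1.2535 × 1.809×10⁸) = 5.402 kg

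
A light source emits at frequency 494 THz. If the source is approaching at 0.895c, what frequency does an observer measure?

β = v/c = 0.895
(1+β)/(1-β) = 1.895/0.105 = 18.048
Doppler factor = √(18.048) = 4.248
f_obs = 494 × 4.248 = 2099 THz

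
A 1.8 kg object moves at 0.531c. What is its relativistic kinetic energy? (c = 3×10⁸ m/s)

γ = 1/√(1 - 0.531²) = 1.1801
γ - 1 = 0.1801
KE = (γ-1)mc² = 0.1801 × 1.8 × (3×10⁸)² = 2.918×10¹⁶ J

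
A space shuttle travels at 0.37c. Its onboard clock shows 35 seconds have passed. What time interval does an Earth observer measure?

Proper time Δt₀ = 35 seconds
γ = 1/√(1 - 0.37²) = 1.0764
Δt = γΔt₀ = 1.0764 × 35 = 37.67 seconds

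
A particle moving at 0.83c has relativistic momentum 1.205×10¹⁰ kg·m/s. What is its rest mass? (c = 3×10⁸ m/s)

γ = 1/√(1 - 0.83²) = 1.793
v = 0.83 × 3×10⁸ = 2.490×10⁸ m/s
m = p/(γv) = 1.205×10¹⁰/(1.793 × 2.490×10⁸) = 26.99 kg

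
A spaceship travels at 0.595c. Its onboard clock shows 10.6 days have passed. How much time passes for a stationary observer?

Proper time Δt₀ = 10.6 days
γ = 1/√(1 - 0.595²) = 1.244
Δt = γΔt₀ = 1.244 × 10.6 = 13.19 days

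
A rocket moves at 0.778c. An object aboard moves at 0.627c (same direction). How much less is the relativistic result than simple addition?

Classical: u' + v = 0.627 + 0.778 = 1.405c
Relativistic: u = (0.627 + 0.778)/(1 + 0.487806) = 1.405/1.487806 = 0.9443c
Difference: 1.405 - 0.9443 = 0.4607c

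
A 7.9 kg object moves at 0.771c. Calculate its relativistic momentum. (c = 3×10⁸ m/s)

γ = 1/√(1 - 0.771²) = 1.570
v = 0.771 × 3×10⁸ = 2.313×10⁸ m/s
p = γmv = 1.570 × 7.9 × 2.313×10⁸ = 2.869×10⁹ kg·m/s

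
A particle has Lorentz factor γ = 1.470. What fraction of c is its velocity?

From γ = 1/√(1 - v²/c²):
1/γ² = 1/1.470² = 0.46277
v²/c² = 1 - 0.46277 = 0.53723
v/c = √(0.53723) = 0.7330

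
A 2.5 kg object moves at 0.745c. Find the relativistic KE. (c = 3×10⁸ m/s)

γ = 1/√(1 - 0.745²) = 1.4991
γ - 1 = 0.4991
KE = (γ-1)mc² = 0.4991 × 2.5 × (3×10⁸)² = 1.123×10¹⁷ J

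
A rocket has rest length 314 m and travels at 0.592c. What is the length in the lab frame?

Proper length L₀ = 314 m
γ = 1/√(1 - 0.592²) = 1.2408
L = L₀/γ = 314/1.2408 = 253.1 m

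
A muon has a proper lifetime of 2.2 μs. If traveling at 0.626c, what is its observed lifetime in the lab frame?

Proper lifetime τ₀ = 2.2 μs
γ = 1/√(1 - 0.626²) = 1.2823
τ = γτ₀ = 1.2823 × 2.2 μs = 2.821 μs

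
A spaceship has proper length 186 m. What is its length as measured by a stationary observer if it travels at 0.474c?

Proper length L₀ = 186 m
γ = 1/√(1 - 0.474²) = 1.1357
L = L₀/γ = 186/1.1357 = 163.8 m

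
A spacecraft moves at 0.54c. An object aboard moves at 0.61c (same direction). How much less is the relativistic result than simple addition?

Classical: u' + v = 0.61 + 0.54 = 1.15c
Relativistic: u = (0.61 + 0.54)/(1 + 0.3294) = 1.15/1.3294 = 0.8651c
Difference: 1.15 - 0.8651 = 0.2849c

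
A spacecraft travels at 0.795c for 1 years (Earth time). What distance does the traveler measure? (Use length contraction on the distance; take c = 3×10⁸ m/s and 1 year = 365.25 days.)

Earth distance: d = v × t = 0.795c × 1 yr = 7.5265×10¹⁵ m
γ = 1.6485
d' = d/γ = 7.5265×10¹⁵/1.6485 = 4.566×10¹⁵ m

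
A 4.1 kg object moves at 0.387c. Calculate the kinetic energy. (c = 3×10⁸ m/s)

γ = 1/√(1 - 0.387²) = 1.0845
γ - 1 = 0.08450
KE = (γ-1)mc² = 0.08450 × 4.1 × (3×10⁸)² = 3.118×10¹⁶ J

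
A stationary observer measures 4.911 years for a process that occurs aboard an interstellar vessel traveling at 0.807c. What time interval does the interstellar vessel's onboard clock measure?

Dilated time Δt = 4.911 years
γ = 1/√(1 - 0.807²) = 1.6933
Δt₀ = Δt/γ = 4.911/1.6933 = 2.900 years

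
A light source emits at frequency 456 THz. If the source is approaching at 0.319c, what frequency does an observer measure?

β = v/c = 0.319
(1+β)/(1-β) = 1.319/0.681 = 1.9369
Doppler factor = √(1.9369) = 1.3917
f_obs = 456 × 1.3917 = 634.6 THz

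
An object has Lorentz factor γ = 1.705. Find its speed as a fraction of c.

From γ = 1/√(1 - v²/c²):
1/γ² = 1/1.705² = 0.3440
v²/c² = 1 - 0.3440 = 0.6560
v/c = √(0.6560) = 0.8099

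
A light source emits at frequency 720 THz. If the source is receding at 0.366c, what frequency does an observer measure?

β = v/c = 0.366
(1-β)/(1+β) = 0.634/1.366 = 0.46413
Doppler factor = √(0.46413) = 0.6813
f_obs = 720 × 0.6813 = 490.5 THz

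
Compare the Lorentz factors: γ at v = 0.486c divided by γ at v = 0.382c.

γ₁ = 1/√(1 - 0.486²) = 1.144
γ₂ = 1/√(1 - 0.382²) = 1.082
γ₁/γ₂ = 1.144/1.082 = 1.057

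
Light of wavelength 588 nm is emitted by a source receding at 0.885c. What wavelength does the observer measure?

β = 0.885
Wavelength Doppler factor = √(1.885/0.115) = √(16.391) = 4.049
λ_obs = 588 × 4.049 = 2381 nm (redshift)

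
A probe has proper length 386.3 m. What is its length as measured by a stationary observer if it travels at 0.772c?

Proper length L₀ = 386.3 m
γ = 1/√(1 - 0.772²) = 1.5733
L = L₀/γ = 386.3/1.5733 = 245.5 m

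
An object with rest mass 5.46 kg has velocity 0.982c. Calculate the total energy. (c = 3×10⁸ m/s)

γ = 1/√(1 - 0.982²) = 5.2943
mc² = 5.46 × (3×10⁸)² = 4.914×10¹⁷ J
E = γmc² = 5.2943 × 4.914×10¹⁷ = 2.602×10¹⁸ J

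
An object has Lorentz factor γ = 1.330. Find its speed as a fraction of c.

From γ = 1/√(1 - v²/c²):
1/γ² = 1/1.330² = 0.5653
v²/c² = 1 - 0.5653 = 0.4347
v/c = √(0.4347) = 0.6593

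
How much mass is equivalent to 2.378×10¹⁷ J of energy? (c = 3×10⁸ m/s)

From E = mc², we get m = E/c²
c² = (3×10⁸)² = 9×10¹⁶ m²/s²
m = 2.378×10¹⁷ / 9×10¹⁶ = 2.642 kg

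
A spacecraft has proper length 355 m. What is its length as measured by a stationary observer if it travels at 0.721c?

Proper length L₀ = 355 m
γ = 1/√(1 - 0.721²) = 1.443
L = L₀/γ = 355/1.443 = 246.0 m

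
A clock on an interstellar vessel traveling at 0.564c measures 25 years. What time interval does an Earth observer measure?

Proper time Δt₀ = 25 years
γ = 1/√(1 - 0.564²) = 1.21098
Δt = γΔt₀ = 1.21098 × 25 = 30.27 years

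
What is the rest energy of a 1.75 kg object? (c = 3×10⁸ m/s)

c² = (3×10⁸)² = 9.000×10¹⁶ m²/s²
E₀ = mc² = 1.75 × 9.000×10¹⁶ = 1.575×10¹⁷ J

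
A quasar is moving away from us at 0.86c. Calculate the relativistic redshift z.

β = 0.86
(1+β)/(1-β) = 1.86/0.14 = 13.286
√(13.286) = 3.645
z = 3.645 - 1 = 2.645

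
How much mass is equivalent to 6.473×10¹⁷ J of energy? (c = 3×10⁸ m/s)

From E = mc², we get m = E/c²
c² = (3×10⁸)² = 9×10¹⁶ m²/s²
m = 6.473×10¹⁷ / 9×10¹⁶ = 7.192 kg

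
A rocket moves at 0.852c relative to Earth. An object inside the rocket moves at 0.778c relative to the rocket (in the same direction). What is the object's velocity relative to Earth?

u = (u' + v)/(1 + u'v/c²)
Numerator: 0.778 + 0.852 = 1.63
Denominator: 1 + 0.662856 = 1.662856
u = 1.63/1.662856 = 0.9802c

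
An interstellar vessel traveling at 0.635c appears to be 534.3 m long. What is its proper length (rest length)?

Contracted length L = 534.3 m
γ = 1/√(1 - 0.635²) = 1.29448
L₀ = γL = 1.29448 × 534.3 = 691.6 m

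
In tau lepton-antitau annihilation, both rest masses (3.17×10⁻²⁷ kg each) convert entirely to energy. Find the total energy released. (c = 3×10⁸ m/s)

Both particles have the same rest mass, so total mass = 2m
E = 2m·c² = 2 × 3.17×10⁻²⁷ × (3×10⁸)²
= 2 × 3.17×10⁻²⁷ × 9×10¹⁶
= 5.706×10⁻¹⁰ J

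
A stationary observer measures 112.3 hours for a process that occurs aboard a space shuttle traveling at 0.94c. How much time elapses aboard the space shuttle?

Dilated time Δt = 112.3 hours
γ = 1/√(1 - 0.94²) = 2.931
Δt₀ = Δt/γ = 112.3/2.931 = 38.31 hours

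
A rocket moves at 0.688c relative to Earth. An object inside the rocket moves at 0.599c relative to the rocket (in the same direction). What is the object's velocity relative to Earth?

u = (u' + v)/(1 + u'v/c²)
Numerator: 0.599 + 0.688 = 1.287
Denominator: 1 + 0.412112 = 1.412112
u = 1.287/1.412112 = 0.9114c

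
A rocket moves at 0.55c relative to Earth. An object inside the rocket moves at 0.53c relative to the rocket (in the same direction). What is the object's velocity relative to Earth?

u = (u' + v)/(1 + u'v/c²)
Numerator: 0.53 + 0.55 = 1.08
Denominator: 1 + 0.2915 = 1.2915
u = 1.08/1.2915 = 0.8362c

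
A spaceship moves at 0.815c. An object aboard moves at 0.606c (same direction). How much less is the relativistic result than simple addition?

Classical: u' + v = 0.606 + 0.815 = 1.421c
Relativistic: u = (0.606 + 0.815)/(1 + 0.49389) = 1.421/1.49389 = 0.9512c
Difference: 1.421 - 0.9512 = 0.4698c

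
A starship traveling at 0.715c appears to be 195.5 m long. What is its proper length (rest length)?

Contracted length L = 195.5 m
γ = 1/√(1 - 0.715²) = 1.430
L₀ = γL = 1.430 × 195.5 = 279.6 m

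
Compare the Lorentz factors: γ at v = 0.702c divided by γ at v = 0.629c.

γ₁ = 1/√(1 - 0.702²) = 1.404
γ₂ = 1/√(1 - 0.629²) = 1.286
γ₁/γ₂ = 1.404/1.286 = 1.092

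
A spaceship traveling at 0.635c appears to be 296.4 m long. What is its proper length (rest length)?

Contracted length L = 296.4 m
γ = 1/√(1 - 0.635²) = 1.2945
L₀ = γL = 1.2945 × 296.4 = 383.7 m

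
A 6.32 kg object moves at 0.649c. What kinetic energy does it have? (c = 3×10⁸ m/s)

γ = 1/√(1 - 0.649²) = 1.3144
γ - 1 = 0.3144
KE = (γ-1)mc² = 0.3144 × 6.32 × (3×10⁸)² = 1.788×10¹⁷ J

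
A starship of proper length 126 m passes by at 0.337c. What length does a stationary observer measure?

Proper length L₀ = 126 m
γ = 1/√(1 - 0.337²) = 1.062
L = L₀/γ = 126/1.062 = 118.6 m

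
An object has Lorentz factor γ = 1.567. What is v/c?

From γ = 1/√(1 - v²/c²):
1/γ² = 1/1.567² = 0.4073
v²/c² = 1 - 0.4073 = 0.5927
v/c = √(0.5927) = 0.7699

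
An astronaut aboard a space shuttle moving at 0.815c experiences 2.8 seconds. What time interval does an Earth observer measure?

Proper time Δt₀ = 2.8 seconds
γ = 1/√(1 - 0.815²) = 1.7257
Δt = γΔt₀ = 1.7257 × 2.8 = 4.832 seconds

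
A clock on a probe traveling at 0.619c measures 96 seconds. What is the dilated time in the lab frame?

Proper time Δt₀ = 96 seconds
γ = 1/√(1 - 0.619²) = 1.273
Δt = γΔt₀ = 1.273 × 96 = 122.2 seconds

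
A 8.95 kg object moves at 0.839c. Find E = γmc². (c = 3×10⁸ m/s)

γ = 1/√(1 - 0.839²) = 1.8378
mc² = 8.95 × (3×10⁸)² = 8.055×10¹⁷ J
E = γmc² = 1.8378 × 8.055×10¹⁷ = 1.480×10¹⁸ J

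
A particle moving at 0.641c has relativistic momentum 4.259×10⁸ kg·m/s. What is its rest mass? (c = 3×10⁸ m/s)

γ = 1/√(1 - 0.641²) = 1.303
v = 0.641 × 3×10⁸ = 1.923×10⁸ m/s
m = p/(γv) = 4.259×10⁸/(1.303 × 1.923×10⁸) = 1.700 kg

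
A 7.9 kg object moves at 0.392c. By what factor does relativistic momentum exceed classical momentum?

p_rel = γmv, p_class = mv
Ratio = γ = 1/√(1 - 0.392²) = 1.087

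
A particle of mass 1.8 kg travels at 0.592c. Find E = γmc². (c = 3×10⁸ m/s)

γ = 1/√(1 - 0.592²) = 1.241
mc² = 1.8 × (3×10⁸)² = 1.620×10¹⁷ J
E = γmc² = 1.241 × 1.620×10¹⁷ = 2.010×10¹⁷ J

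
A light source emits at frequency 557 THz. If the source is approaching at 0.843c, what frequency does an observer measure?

β = v/c = 0.843
(1+β)/(1-β) = 1.843/0.157 = 11.74
Doppler factor = √(11.74) = 3.426
f_obs = 557 × 3.426 = 1908 THz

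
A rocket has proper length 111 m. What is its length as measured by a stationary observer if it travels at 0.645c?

Proper length L₀ = 111 m
γ = 1/√(1 - 0.645²) = 1.3086
L = L₀/γ = 111/1.3086 = 84.82 m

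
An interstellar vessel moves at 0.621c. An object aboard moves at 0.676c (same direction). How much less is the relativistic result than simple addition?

Classical: u' + v = 0.676 + 0.621 = 1.297c
Relativistic: u = (0.676 + 0.621)/(1 + 0.419796) = 1.297/1.419796 = 0.9135c
Difference: 1.297 - 0.9135 = 0.3835c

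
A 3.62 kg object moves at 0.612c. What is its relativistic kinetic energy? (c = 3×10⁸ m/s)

γ = 1/√(1 - 0.612²) = 1.26445
γ - 1 = 0.26445
KE = (γ-1)mc² = 0.26445 × 3.62 × (3×10⁸)² = 8.616×10¹⁶ J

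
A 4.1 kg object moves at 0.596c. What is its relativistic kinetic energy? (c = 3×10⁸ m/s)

γ = 1/√(1 - 0.596²) = 1.245354
γ - 1 = 0.245354
KE = (γ-1)mc² = 0.245354 × 4.1 × (3×10⁸)² = 9.054×10¹⁶ J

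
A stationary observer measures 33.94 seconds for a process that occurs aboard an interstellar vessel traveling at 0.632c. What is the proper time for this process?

Dilated time Δt = 33.94 seconds
γ = 1/√(1 - 0.632²) = 1.2904
Δt₀ = Δt/γ = 33.94/1.2904 = 26.30 seconds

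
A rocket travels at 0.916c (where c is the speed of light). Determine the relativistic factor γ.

v/c = 0.916, so (v/c)² = 0.839056
1 - (v/c)² = 0.160944
γ = 1/√(0.160944) = 2.493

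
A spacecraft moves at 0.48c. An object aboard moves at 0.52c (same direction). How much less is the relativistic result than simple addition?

Classical: u' + v = 0.52 + 0.48 = 1c
Relativistic: u = (0.52 + 0.48)/(1 + 0.2496) = 1/1.2496 = 0.8003c
Difference: 1 - 0.8003 = 0.1997c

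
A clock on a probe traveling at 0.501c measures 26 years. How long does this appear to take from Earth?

Proper time Δt₀ = 26 years
γ = 1/√(1 - 0.501²) = 1.1555
Δt = γΔt₀ = 1.1555 × 26 = 30.04 years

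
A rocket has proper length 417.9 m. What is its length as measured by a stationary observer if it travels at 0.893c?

Proper length L₀ = 417.9 m
γ = 1/√(1 - 0.893²) = 2.222
L = L₀/γ = 417.9/2.222 = 188.1 m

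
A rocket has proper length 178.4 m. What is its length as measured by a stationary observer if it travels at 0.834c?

Proper length L₀ = 178.4 m
γ = 1/√(1 - 0.834²) = 1.8124
L = L₀/γ = 178.4/1.8124 = 98.43 m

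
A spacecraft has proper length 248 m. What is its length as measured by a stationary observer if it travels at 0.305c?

Proper length L₀ = 248 m
γ = 1/√(1 - 0.305²) = 1.050
L = L₀/γ = 248/1.050 = 236.2 m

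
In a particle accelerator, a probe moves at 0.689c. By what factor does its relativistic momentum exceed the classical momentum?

p_rel = γmv, p_class = mv
Ratio = γ = 1/√(1 - 0.689²)
= 1/√(0.525279) = 1.380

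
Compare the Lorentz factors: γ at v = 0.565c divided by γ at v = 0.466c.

γ₁ = 1/√(1 - 0.565²) = 1.2120
γ₂ = 1/√(1 - 0.466²) = 1.1302
γ₁/γ₂ = 1.2120/1.1302 = 1.072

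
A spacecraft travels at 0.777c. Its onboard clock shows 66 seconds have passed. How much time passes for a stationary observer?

Proper time Δt₀ = 66 seconds
γ = 1/√(1 - 0.777²) = 1.5886
Δt = γΔt₀ = 1.5886 × 66 = 104.8 seconds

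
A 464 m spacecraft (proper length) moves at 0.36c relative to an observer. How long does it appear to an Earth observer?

Proper length L₀ = 464 m
γ = 1/√(1 - 0.36²) = 1.0719
L = L₀/γ = 464/1.0719 = 432.9 m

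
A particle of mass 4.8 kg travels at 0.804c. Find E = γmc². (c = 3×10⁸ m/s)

γ = 1/√(1 - 0.804²) = 1.6817
mc² = 4.8 × (3×10⁸)² = 4.320×10¹⁷ J
E = γmc² = 1.6817 × 4.320×10¹⁷ = 7.265×10¹⁷ J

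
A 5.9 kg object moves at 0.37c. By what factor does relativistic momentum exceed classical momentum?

p_rel = γmv, p_class = mv
Ratio = γ = 1/√(1 - 0.37²) = 1.076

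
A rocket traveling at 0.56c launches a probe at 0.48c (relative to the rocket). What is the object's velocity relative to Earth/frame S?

u = (u' + v)/(1 + u'v/c²)
Numerator: 0.48 + 0.56 = 1.04
Denominator: 1 + 0.2688 = 1.2688
u = 1.04/1.2688 = 0.8197c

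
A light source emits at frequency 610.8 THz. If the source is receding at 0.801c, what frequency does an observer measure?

β = v/c = 0.801
(1-β)/(1+β) = 0.199/1.801 = 0.1105
Doppler factor = √(0.1105) = 0.3324
f_obs = 610.8 × 0.3324 = 203.0 THz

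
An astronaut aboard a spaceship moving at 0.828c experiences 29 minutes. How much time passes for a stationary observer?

Proper time Δt₀ = 29 minutes
γ = 1/√(1 - 0.828²) = 1.7834
Δt = γΔt₀ = 1.7834 × 29 = 51.72 minutes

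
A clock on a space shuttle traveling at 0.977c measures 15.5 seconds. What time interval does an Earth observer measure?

Proper time Δt₀ = 15.5 seconds
γ = 1/√(1 - 0.977²) = 4.6896
Δt = γΔt₀ = 4.6896 × 15.5 = 72.69 seconds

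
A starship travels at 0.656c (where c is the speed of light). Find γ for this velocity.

v/c = 0.656, so (v/c)² = 0.430336
1 - (v/c)² = 0.569664
γ = 1/√(0.569664) = 1.325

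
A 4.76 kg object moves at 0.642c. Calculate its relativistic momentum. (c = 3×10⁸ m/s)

γ = 1/√(1 - 0.642²) = 1.3043
v = 0.642 × 3×10⁸ = 1.926×10⁸ m/s
p = γmv = 1.3043 × 4.76 × 1.926×10⁸ = 1.196×10⁹ kg·m/s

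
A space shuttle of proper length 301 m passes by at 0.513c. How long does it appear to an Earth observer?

Proper length L₀ = 301 m
γ = 1/√(1 - 0.513²) = 1.165
L = L₀/γ = 301/1.165 = 258.4 m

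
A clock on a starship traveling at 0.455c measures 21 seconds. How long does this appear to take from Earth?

Proper time Δt₀ = 21 seconds
γ = 1/√(1 - 0.455²) = 1.123
Δt = γΔt₀ = 1.123 × 21 = 23.58 seconds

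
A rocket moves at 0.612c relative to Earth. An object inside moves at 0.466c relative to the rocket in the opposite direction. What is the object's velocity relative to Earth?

Object's velocity in rocket frame is u' = -0.466c
u = (u' + v)/(1 + u'v/c²) = (v - 0.466)/(1 - 0.466·v/c²)
Numerator: 0.612 - 0.466 = 0.146
Denominator: 1 - 0.285192 = 0.714808
u = 0.146/0.714808 = 0.2043c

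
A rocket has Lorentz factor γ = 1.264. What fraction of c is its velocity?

From γ = 1/√(1 - v²/c²):
1/γ² = 1/1.264² = 0.6259
v²/c² = 1 - 0.6259 = 0.3741
v/c = √(0.3741) = 0.6116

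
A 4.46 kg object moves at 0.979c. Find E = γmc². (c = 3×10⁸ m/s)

γ = 1/√(1 - 0.979²) = 4.905
mc² = 4.46 × (3×10⁸)² = 4.014×10¹⁷ J
E = γmc² = 4.905 × 4.014×10¹⁷ = 1.969×10¹⁸ J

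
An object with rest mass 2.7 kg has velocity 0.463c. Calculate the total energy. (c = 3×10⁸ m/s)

γ = 1/√(1 - 0.463²) = 1.1282
mc² = 2.7 × (3×10⁸)² = 2.430×10¹⁷ J
E = γmc² = 1.1282 × 2.430×10¹⁷ = 2.742×10¹⁷ J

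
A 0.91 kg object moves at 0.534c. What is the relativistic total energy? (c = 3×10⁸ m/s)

γ = 1/√(1 - 0.534²) = 1.1828
mc² = 0.91 × (3×10⁸)² = 8.190×10¹⁶ J
E = γmc² = 1.1828 × 8.190×10¹⁶ = 9.687×10¹⁶ J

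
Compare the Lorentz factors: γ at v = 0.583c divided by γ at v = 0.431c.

γ₁ = 1/√(1 - 0.583²) = 1.231
γ₂ = 1/√(1 - 0.431²) = 1.108
γ₁/γ₂ = 1.231/1.108 = 1.111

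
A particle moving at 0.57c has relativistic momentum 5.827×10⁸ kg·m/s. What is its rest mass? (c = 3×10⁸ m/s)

γ = 1/√(1 - 0.57²) = 1.217
v = 0.57 × 3×10⁸ = 1.710×10⁸ m/s
m = p/(γv) = 5.827×10⁸/(1.217 × 1.710×10⁸) = 2.800 kg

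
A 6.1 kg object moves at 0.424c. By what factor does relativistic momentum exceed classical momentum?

p_rel = γmv, p_class = mv
Ratio = γ = 1/√(1 - 0.424²) = 1.104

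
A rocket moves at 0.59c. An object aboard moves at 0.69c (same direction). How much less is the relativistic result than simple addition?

Classical: u' + v = 0.69 + 0.59 = 1.28c
Relativistic: u = (0.69 + 0.59)/(1 + 0.4071) = 1.28/1.4071 = 0.9097c
Difference: 1.28 - 0.9097 = 0.3703c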